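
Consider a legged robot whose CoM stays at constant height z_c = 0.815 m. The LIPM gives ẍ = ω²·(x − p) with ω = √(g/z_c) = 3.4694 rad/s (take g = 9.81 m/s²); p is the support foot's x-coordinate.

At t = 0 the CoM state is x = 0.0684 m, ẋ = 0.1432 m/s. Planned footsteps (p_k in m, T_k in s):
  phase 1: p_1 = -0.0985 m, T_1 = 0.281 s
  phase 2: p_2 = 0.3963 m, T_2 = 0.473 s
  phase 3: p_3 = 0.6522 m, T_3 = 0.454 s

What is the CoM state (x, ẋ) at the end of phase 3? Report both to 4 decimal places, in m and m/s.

x = 0.7098, ẋ = 0.4458

phase 1: p=-0.0985, T=0.281, ωT=0.974901, cosh=1.514068, sinh=1.136838; start (x,ẋ)=(0.068400, 0.143200) → end (x,ẋ)=(0.201121, 0.875092)
phase 2: p=0.3963, T=0.473, ωT=1.641026, cosh=2.677122, sinh=2.483341; start (x,ẋ)=(0.201121, 0.875092) → end (x,ẋ)=(0.500159, 0.661126)
phase 3: p=0.6522, T=0.454, ωT=1.575108, cosh=2.519123, sinh=2.312138; start (x,ẋ)=(0.500159, 0.661126) → end (x,ẋ)=(0.709790, 0.445827)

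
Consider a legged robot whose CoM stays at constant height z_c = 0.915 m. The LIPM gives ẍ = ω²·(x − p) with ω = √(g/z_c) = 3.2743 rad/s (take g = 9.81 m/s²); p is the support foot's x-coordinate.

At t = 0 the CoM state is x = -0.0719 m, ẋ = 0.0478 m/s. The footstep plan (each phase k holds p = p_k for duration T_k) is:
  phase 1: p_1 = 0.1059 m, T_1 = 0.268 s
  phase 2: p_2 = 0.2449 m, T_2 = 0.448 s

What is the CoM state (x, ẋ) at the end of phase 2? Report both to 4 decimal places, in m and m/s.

phase 1: p=0.1059, T=0.268, ωT=0.877512, cosh=1.410363, sinh=0.994547; start (x,ẋ)=(-0.071900, 0.047800) → end (x,ẋ)=(-0.130344, -0.511581)
phase 2: p=0.2449, T=0.448, ωT=1.466886, cosh=2.283178, sinh=2.052536; start (x,ẋ)=(-0.130344, -0.511581) → end (x,ẋ)=(-0.932539, -3.689899)

x = -0.9325, ẋ = -3.6899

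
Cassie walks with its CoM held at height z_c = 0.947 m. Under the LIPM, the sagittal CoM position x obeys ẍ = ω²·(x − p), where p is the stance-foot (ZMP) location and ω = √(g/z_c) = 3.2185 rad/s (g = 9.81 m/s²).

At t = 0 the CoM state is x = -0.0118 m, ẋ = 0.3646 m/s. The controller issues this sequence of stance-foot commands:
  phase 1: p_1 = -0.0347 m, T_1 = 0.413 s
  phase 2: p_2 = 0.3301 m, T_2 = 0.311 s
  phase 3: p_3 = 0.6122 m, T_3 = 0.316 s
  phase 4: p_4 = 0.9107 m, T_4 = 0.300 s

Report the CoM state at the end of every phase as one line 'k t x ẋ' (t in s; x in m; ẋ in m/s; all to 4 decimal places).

1 0.4130 0.2106 0.8665
2 0.7240 0.4624 0.8855
3 1.0400 0.7085 0.8047
4 1.3400 0.8875 0.4794

phase 1: p=-0.0347, T=0.413, ωT=1.329241, cosh=2.021425, sinh=1.756747; start (x,ẋ)=(-0.011800, 0.364600) → end (x,ẋ)=(0.210600, 0.866490)
phase 2: p=0.3301, T=0.311, ωT=1.000954, cosh=1.544202, sinh=1.176673; start (x,ẋ)=(0.210600, 0.866490) → end (x,ẋ)=(0.462353, 0.885473)
phase 3: p=0.6122, T=0.316, ωT=1.017046, cosh=1.563338, sinh=1.201677; start (x,ẋ)=(0.462353, 0.885473) → end (x,ẋ)=(0.708544, 0.804747)
phase 4: p=0.9107, T=0.300, ωT=0.965550, cosh=1.503503, sinh=1.122729; start (x,ẋ)=(0.708544, 0.804747) → end (x,ẋ)=(0.887483, 0.479448)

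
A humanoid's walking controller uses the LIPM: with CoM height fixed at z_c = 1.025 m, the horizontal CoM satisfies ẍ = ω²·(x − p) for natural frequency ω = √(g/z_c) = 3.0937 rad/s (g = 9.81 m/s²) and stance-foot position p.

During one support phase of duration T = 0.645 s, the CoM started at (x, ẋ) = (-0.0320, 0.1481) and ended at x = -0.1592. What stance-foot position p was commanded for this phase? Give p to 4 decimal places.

p = 0.0773

ωT = 3.0937·0.645 = 1.995437; cosh(ωT) = 3.745684, sinh(ωT) = 3.609729
x(T) = p + (x₀−p)·cosh(ωT) + (ẋ₀/ω)·sinh(ωT) ⇒ p·(1 − cosh) = x(T) − x₀·cosh − (ẋ₀/ω)·sinh
numerator   = -0.1592 − (-0.0320)·3.745684 − (0.1481/3.0937)·3.609729 = -0.212141
denominator = 1 − 3.745684 = -2.745684
p = -0.212141 / -2.745684 = 0.0773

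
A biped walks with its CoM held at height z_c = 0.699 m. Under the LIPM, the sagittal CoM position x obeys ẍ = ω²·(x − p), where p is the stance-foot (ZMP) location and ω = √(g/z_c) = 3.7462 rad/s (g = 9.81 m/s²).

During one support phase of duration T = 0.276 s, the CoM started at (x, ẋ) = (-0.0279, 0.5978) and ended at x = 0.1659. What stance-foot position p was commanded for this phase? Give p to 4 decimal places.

ωT = 3.7462·0.276 = 1.033951; cosh(ωT) = 1.583877, sinh(ωT) = 1.228278
x(T) = p + (x₀−p)·cosh(ωT) + (ẋ₀/ω)·sinh(ωT) ⇒ p·(1 − cosh) = x(T) − x₀·cosh − (ẋ₀/ω)·sinh
numerator   = 0.1659 − (-0.0279)·1.583877 − (0.5978/3.7462)·1.228278 = 0.014088
denominator = 1 − 1.583877 = -0.583877
p = 0.014088 / -0.583877 = -0.0241

p = -0.0241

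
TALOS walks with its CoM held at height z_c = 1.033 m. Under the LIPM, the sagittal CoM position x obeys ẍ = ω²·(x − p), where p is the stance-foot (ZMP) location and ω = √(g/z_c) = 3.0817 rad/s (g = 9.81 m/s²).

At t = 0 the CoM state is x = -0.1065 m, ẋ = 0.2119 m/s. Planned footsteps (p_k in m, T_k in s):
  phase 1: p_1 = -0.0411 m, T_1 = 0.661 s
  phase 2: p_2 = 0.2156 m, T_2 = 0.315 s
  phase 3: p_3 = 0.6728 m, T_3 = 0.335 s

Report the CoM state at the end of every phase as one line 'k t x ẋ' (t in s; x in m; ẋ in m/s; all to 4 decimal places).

phase 1: p=-0.0411, T=0.661, ωT=2.037004, cosh=3.899010, sinh=3.768591; start (x,ẋ)=(-0.106500, 0.211900) → end (x,ẋ)=(-0.036964, 0.066666)
phase 2: p=0.2156, T=0.315, ωT=0.970736, cosh=1.509345, sinh=1.130541; start (x,ẋ)=(-0.036964, 0.066666) → end (x,ẋ)=(-0.141149, -0.779307)
phase 3: p=0.6728, T=0.335, ωT=1.032370, cosh=1.581936, sinh=1.225774; start (x,ẋ)=(-0.141149, -0.779307) → end (x,ẋ)=(-0.924793, -4.307483)

1 0.6610 -0.0370 0.0667
2 0.9760 -0.1411 -0.7793
3 1.3110 -0.9248 -4.3075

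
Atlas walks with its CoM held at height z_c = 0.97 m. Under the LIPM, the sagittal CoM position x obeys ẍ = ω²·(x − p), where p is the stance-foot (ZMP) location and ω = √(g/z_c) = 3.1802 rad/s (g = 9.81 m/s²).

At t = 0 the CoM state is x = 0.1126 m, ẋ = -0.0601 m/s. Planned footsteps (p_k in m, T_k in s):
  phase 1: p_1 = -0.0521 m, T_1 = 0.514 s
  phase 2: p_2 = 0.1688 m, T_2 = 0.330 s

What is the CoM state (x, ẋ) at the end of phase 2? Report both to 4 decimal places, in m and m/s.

x = 0.8886, ẋ = 2.4951

phase 1: p=-0.0521, T=0.514, ωT=1.634623, cosh=2.661275, sinh=2.466249; start (x,ẋ)=(0.112600, -0.060100) → end (x,ẋ)=(0.339604, 1.131827)
phase 2: p=0.1688, T=0.330, ωT=1.049466, cosh=1.603125, sinh=1.253000; start (x,ẋ)=(0.339604, 1.131827) → end (x,ẋ)=(0.888561, 2.495079)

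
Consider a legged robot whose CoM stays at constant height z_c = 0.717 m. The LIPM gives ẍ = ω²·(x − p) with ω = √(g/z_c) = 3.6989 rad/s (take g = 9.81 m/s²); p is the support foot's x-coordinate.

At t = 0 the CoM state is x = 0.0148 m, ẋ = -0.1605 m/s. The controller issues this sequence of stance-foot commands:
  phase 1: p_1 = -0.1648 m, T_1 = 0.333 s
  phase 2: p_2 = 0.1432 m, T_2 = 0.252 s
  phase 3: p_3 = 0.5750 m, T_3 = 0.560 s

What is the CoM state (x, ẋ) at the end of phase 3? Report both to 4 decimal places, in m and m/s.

x = 0.4289, ẋ = -0.2945

phase 1: p=-0.1648, T=0.333, ωT=1.231734, cosh=1.859476, sinh=1.567690; start (x,ẋ)=(0.014800, -0.160500) → end (x,ẋ)=(0.101138, 0.743006)
phase 2: p=0.1432, T=0.252, ωT=0.932123, cosh=1.466806, sinh=1.073089; start (x,ẋ)=(0.101138, 0.743006) → end (x,ẋ)=(0.297057, 0.922890)
phase 3: p=0.5750, T=0.560, ωT=2.071384, cosh=4.030905, sinh=3.904894; start (x,ẋ)=(0.297057, 0.922890) → end (x,ẋ)=(0.428923, -0.294480)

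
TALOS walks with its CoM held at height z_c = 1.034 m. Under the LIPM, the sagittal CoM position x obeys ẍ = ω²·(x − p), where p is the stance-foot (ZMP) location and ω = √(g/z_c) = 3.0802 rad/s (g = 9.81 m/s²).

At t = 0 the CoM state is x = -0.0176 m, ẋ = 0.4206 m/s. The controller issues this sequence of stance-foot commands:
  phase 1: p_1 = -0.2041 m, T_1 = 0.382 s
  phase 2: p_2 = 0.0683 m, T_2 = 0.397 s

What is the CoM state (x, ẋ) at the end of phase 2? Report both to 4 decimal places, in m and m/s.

phase 1: p=-0.2041, T=0.382, ωT=1.176636, cosh=1.775880, sinh=1.467566; start (x,ẋ)=(-0.017600, 0.420600) → end (x,ẋ)=(0.327497, 1.589989)
phase 2: p=0.0683, T=0.397, ωT=1.222839, cosh=1.845606, sinh=1.551213; start (x,ẋ)=(0.327497, 1.589989) → end (x,ẋ)=(1.347407, 4.172950)

x = 1.3474, ẋ = 4.1729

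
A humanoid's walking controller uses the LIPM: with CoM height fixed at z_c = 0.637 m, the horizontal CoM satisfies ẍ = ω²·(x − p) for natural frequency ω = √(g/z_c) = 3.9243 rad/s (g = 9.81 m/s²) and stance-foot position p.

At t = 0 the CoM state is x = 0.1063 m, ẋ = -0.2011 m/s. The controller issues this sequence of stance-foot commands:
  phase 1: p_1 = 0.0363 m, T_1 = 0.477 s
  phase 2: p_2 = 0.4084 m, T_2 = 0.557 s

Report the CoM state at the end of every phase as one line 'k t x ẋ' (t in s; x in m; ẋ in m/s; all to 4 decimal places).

1 0.4770 0.1066 0.2026
2 1.0340 -0.7245 -4.2900

phase 1: p=0.0363, T=0.477, ωT=1.871891, cosh=3.327205, sinh=3.173373; start (x,ẋ)=(0.106300, -0.201100) → end (x,ẋ)=(0.106585, 0.202628)
phase 2: p=0.4084, T=0.557, ωT=2.185835, cosh=4.505230, sinh=4.392846; start (x,ẋ)=(0.106585, 0.202628) → end (x,ẋ)=(-0.724523, -4.290050)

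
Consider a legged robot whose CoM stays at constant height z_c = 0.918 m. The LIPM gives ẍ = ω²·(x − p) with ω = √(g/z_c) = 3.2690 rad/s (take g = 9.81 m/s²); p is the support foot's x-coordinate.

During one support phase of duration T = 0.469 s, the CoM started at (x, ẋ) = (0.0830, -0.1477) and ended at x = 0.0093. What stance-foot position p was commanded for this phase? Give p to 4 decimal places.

p = 0.0647

ωT = 3.2690·0.469 = 1.533161; cosh(ωT) = 2.424325, sinh(ωT) = 2.208473
x(T) = p + (x₀−p)·cosh(ωT) + (ẋ₀/ω)·sinh(ωT) ⇒ p·(1 − cosh) = x(T) − x₀·cosh − (ẋ₀/ω)·sinh
numerator   = 0.0093 − (0.0830)·2.424325 − (-0.1477/3.2690)·2.208473 = -0.092136
denominator = 1 − 2.424325 = -1.424325
p = -0.092136 / -1.424325 = 0.0647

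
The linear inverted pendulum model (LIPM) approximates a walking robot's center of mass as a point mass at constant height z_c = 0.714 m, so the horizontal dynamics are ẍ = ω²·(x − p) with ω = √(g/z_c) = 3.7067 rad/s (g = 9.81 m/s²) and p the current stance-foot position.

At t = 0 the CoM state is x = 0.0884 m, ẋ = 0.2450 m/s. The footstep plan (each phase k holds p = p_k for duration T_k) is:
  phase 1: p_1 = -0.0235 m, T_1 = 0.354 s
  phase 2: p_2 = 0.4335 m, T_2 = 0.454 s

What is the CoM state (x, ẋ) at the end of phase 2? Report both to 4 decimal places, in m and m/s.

phase 1: p=-0.0235, T=0.354, ωT=1.312172, cosh=1.991733, sinh=1.722498; start (x,ẋ)=(0.088400, 0.245000) → end (x,ẋ)=(0.313226, 1.202432)
phase 2: p=0.4335, T=0.454, ωT=1.682842, cosh=2.783335, sinh=2.597490; start (x,ẋ)=(0.313226, 1.202432) → end (x,ẋ)=(0.941348, 2.188760)

x = 0.9413, ẋ = 2.1888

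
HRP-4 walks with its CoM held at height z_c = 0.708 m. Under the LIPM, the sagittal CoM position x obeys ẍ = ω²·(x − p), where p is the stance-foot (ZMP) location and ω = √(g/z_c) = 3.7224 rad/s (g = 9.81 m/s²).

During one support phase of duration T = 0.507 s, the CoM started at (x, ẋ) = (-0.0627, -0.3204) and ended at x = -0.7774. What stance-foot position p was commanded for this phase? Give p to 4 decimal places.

ωT = 3.7224·0.507 = 1.887257; cosh(ωT) = 3.376361, sinh(ωT) = 3.224874
x(T) = p + (x₀−p)·cosh(ωT) + (ẋ₀/ω)·sinh(ωT) ⇒ p·(1 − cosh) = x(T) − x₀·cosh − (ẋ₀/ω)·sinh
numerator   = -0.7774 − (-0.0627)·3.376361 − (-0.3204/3.7224)·3.224874 = -0.288126
denominator = 1 − 3.376361 = -2.376361
p = -0.288126 / -2.376361 = 0.1212

p = 0.1212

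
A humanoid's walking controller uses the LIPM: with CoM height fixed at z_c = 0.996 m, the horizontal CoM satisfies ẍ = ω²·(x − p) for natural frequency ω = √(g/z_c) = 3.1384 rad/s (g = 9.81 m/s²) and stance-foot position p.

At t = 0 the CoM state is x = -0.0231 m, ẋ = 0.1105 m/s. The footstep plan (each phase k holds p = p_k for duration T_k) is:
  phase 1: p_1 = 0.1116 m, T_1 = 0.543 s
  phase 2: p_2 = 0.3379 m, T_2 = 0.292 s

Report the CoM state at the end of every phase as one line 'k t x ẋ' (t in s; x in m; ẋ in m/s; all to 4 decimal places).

phase 1: p=0.1116, T=0.543, ωT=1.704151, cosh=2.839322, sinh=2.657396; start (x,ẋ)=(-0.023100, 0.110500) → end (x,ẋ)=(-0.177292, -0.809649)
phase 2: p=0.3379, T=0.292, ωT=0.916413, cosh=1.450128, sinh=1.050177; start (x,ẋ)=(-0.177292, -0.809649) → end (x,ẋ)=(-0.680121, -2.872105)

1 0.5430 -0.1773 -0.8096
2 0.8350 -0.6801 -2.8721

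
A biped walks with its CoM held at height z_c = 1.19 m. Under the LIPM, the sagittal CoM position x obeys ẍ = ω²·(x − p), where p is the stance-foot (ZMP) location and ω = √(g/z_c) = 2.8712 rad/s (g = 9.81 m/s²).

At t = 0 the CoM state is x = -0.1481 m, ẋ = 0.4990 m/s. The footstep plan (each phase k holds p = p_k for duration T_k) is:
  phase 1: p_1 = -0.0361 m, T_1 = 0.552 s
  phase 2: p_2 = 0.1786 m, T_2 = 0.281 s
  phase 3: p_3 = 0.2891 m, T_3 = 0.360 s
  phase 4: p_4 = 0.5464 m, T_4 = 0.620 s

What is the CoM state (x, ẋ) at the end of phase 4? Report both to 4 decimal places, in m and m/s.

x = 0.4547, ẋ = -0.0986

phase 1: p=-0.0361, T=0.552, ωT=1.584902, cosh=2.541891, sinh=2.336924; start (x,ẋ)=(-0.148100, 0.499000) → end (x,ẋ)=(0.085354, 0.516909)
phase 2: p=0.1786, T=0.281, ωT=0.806807, cosh=1.343511, sinh=0.897231; start (x,ẋ)=(0.085354, 0.516909) → end (x,ẋ)=(0.214853, 0.454259)
phase 3: p=0.2891, T=0.360, ωT=1.033632, cosh=1.583485, sinh=1.227773; start (x,ẋ)=(0.214853, 0.454259) → end (x,ẋ)=(0.365780, 0.457578)
phase 4: p=0.5464, T=0.620, ωT=1.780144, cosh=3.049662, sinh=2.881048; start (x,ẋ)=(0.365780, 0.457578) → end (x,ẋ)=(0.454716, -0.098647)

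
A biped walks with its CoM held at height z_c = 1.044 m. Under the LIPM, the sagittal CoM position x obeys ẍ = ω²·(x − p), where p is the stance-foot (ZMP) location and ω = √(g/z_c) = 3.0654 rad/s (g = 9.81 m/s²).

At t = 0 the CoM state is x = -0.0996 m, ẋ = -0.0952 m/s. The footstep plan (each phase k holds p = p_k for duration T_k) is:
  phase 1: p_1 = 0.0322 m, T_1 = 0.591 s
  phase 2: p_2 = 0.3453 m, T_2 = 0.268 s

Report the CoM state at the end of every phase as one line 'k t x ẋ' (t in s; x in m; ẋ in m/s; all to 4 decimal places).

1 0.5910 -0.4744 -1.5025
2 0.8590 -1.2165 -4.3432

phase 1: p=0.0322, T=0.591, ωT=1.811651, cosh=3.141965, sinh=2.978581; start (x,ẋ)=(-0.099600, -0.095200) → end (x,ẋ)=(-0.474415, -1.502521)
phase 2: p=0.3453, T=0.268, ωT=0.821527, cosh=1.356865, sinh=0.917105; start (x,ẋ)=(-0.474415, -1.502521) → end (x,ẋ)=(-1.216466, -4.343177)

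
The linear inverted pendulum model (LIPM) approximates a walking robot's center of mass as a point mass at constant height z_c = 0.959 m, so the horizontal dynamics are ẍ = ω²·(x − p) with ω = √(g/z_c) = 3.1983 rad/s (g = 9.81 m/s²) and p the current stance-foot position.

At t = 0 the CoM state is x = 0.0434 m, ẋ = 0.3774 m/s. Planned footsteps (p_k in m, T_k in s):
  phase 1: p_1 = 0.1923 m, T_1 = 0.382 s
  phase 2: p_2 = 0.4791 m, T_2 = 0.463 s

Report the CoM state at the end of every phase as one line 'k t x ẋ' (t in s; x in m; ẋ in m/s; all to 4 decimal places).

phase 1: p=0.1923, T=0.382, ωT=1.221751, cosh=1.843918, sinh=1.549204; start (x,ẋ)=(0.043400, 0.377400) → end (x,ẋ)=(0.100547, -0.041878)
phase 2: p=0.4791, T=0.463, ωT=1.480813, cosh=2.311985, sinh=2.084533; start (x,ẋ)=(0.100547, -0.041878) → end (x,ẋ)=(-0.423404, -2.620620)

1 0.3820 0.1005 -0.0419
2 0.8450 -0.4234 -2.6206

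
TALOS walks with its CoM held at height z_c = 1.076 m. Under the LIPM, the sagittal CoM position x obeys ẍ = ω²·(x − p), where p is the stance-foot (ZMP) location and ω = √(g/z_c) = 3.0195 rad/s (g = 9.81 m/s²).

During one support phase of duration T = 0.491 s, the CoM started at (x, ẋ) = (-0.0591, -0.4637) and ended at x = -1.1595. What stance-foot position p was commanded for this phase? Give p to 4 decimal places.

p = 0.5335

ωT = 3.0195·0.491 = 1.482574; cosh(ωT) = 2.315661, sinh(ωT) = 2.088609
x(T) = p + (x₀−p)·cosh(ωT) + (ẋ₀/ω)·sinh(ωT) ⇒ p·(1 − cosh) = x(T) − x₀·cosh − (ẋ₀/ω)·sinh
numerator   = -1.1595 − (-0.0591)·2.315661 − (-0.4637/3.0195)·2.088609 = -0.701900
denominator = 1 − 2.315661 = -1.315661
p = -0.701900 / -1.315661 = 0.5335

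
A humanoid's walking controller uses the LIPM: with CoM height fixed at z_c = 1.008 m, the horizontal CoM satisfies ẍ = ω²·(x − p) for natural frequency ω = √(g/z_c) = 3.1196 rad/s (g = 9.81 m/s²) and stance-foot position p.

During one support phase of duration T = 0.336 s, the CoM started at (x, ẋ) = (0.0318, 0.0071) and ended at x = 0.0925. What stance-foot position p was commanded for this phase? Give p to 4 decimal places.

ωT = 3.1196·0.336 = 1.048186; cosh(ωT) = 1.601522, sinh(ωT) = 1.250949
x(T) = p + (x₀−p)·cosh(ωT) + (ẋ₀/ω)·sinh(ωT) ⇒ p·(1 − cosh) = x(T) − x₀·cosh − (ẋ₀/ω)·sinh
numerator   = 0.0925 − (0.0318)·1.601522 − (0.0071/3.1196)·1.250949 = 0.038725
denominator = 1 − 1.601522 = -0.601522
p = 0.038725 / -0.601522 = -0.0644

p = -0.0644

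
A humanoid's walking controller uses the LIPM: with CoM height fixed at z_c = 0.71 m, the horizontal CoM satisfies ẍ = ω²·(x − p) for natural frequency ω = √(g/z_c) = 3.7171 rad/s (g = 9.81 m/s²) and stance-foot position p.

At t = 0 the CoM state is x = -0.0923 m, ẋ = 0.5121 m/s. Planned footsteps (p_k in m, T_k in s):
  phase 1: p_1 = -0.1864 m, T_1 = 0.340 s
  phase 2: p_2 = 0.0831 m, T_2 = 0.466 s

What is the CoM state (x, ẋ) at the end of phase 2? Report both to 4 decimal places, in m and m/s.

x = 1.6157, ẋ = 5.8822

phase 1: p=-0.1864, T=0.340, ωT=1.263814, cosh=1.910734, sinh=1.628159; start (x,ẋ)=(-0.092300, 0.512100) → end (x,ẋ)=(0.217709, 1.547983)
phase 2: p=0.0831, T=0.466, ωT=1.732169, cosh=2.914900, sinh=2.738000; start (x,ẋ)=(0.217709, 1.547983) → end (x,ẋ)=(1.615710, 5.882192)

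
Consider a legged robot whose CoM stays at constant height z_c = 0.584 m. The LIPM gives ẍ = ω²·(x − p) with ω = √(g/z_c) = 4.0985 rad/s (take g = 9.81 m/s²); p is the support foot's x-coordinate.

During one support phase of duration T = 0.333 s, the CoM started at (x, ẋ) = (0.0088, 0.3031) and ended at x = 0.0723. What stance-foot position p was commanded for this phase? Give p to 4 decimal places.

ωT = 4.0985·0.333 = 1.364800; cosh(ωT) = 2.085187, sinh(ωT) = 1.829755
x(T) = p + (x₀−p)·cosh(ωT) + (ẋ₀/ω)·sinh(ωT) ⇒ p·(1 − cosh) = x(T) − x₀·cosh − (ẋ₀/ω)·sinh
numerator   = 0.0723 − (0.0088)·2.085187 − (0.3031/4.0985)·1.829755 = -0.081367
denominator = 1 − 2.085187 = -1.085187
p = -0.081367 / -1.085187 = 0.0750

p = 0.0750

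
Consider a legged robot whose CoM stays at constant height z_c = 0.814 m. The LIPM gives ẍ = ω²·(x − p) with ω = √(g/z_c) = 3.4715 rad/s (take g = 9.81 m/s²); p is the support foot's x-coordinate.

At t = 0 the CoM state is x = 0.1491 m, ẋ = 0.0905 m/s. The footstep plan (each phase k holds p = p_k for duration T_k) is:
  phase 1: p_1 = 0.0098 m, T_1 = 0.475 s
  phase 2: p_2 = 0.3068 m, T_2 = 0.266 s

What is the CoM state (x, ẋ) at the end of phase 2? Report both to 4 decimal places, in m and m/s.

phase 1: p=0.0098, T=0.475, ωT=1.648962, cosh=2.696915, sinh=2.504666; start (x,ẋ)=(0.149100, 0.090500) → end (x,ẋ)=(0.450775, 1.455277)
phase 2: p=0.3068, T=0.266, ωT=0.923419, cosh=1.457522, sinh=1.060363; start (x,ẋ)=(0.450775, 1.455277) → end (x,ẋ)=(0.961159, 2.651078)

x = 0.9612, ẋ = 2.6511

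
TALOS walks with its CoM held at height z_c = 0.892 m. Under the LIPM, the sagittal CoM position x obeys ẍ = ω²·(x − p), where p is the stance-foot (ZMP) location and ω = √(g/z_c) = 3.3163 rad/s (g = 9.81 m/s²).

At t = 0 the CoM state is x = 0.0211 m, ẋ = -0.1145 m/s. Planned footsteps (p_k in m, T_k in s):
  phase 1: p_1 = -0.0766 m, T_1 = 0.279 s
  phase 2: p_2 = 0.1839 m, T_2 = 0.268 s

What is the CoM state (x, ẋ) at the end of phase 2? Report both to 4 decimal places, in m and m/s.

x = 0.0181, ẋ = -0.2660

phase 1: p=-0.0766, T=0.279, ωT=0.925248, cosh=1.459463, sinh=1.063030; start (x,ẋ)=(0.021100, -0.114500) → end (x,ẋ)=(0.029287, 0.177316)
phase 2: p=0.1839, T=0.268, ωT=0.888768, cosh=1.421647, sinh=1.010485; start (x,ẋ)=(0.029287, 0.177316) → end (x,ẋ)=(0.018123, -0.266039)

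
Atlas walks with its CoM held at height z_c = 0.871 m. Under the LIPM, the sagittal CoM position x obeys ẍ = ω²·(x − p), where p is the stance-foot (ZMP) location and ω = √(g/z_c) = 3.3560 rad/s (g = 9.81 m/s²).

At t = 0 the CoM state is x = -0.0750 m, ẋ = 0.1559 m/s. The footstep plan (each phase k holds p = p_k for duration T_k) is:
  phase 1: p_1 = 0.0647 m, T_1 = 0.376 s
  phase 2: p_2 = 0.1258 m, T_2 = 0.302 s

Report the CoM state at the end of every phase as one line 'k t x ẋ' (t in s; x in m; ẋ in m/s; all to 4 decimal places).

phase 1: p=0.0647, T=0.376, ωT=1.261856, cosh=1.907549, sinh=1.624421; start (x,ẋ)=(-0.075000, 0.155900) → end (x,ẋ)=(-0.126324, -0.464196)
phase 2: p=0.1258, T=0.302, ωT=1.013512, cosh=1.559101, sinh=1.196159; start (x,ẋ)=(-0.126324, -0.464196) → end (x,ẋ)=(-0.432737, -1.735831)

1 0.3760 -0.1263 -0.4642
2 0.6780 -0.4327 -1.7358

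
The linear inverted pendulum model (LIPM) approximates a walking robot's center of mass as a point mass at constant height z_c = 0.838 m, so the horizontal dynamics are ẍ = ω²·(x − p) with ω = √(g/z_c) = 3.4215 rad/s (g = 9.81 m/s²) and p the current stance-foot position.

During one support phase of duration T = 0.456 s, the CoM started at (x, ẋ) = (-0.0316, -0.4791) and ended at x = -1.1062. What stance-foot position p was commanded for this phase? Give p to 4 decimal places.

ωT = 3.4215·0.456 = 1.560204; cosh(ωT) = 2.484943, sinh(ωT) = 2.274849
x(T) = p + (x₀−p)·cosh(ωT) + (ẋ₀/ω)·sinh(ωT) ⇒ p·(1 − cosh) = x(T) − x₀·cosh − (ẋ₀/ω)·sinh
numerator   = -1.1062 − (-0.0316)·2.484943 − (-0.4791/3.4215)·2.274849 = -0.709137
denominator = 1 − 2.484943 = -1.484943
p = -0.709137 / -1.484943 = 0.4776

p = 0.4776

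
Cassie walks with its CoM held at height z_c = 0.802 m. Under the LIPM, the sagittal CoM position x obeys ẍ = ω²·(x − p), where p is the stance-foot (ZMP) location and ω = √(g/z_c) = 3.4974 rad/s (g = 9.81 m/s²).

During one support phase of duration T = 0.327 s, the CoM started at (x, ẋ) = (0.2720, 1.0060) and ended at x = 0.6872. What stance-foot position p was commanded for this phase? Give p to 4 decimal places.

p = 0.2587

ωT = 3.4974·0.327 = 1.143650; cosh(ωT) = 1.728428, sinh(ωT) = 1.409774
x(T) = p + (x₀−p)·cosh(ωT) + (ẋ₀/ω)·sinh(ωT) ⇒ p·(1 − cosh) = x(T) − x₀·cosh − (ẋ₀/ω)·sinh
numerator   = 0.6872 − (0.2720)·1.728428 − (1.0060/3.4974)·1.409774 = -0.188443
denominator = 1 − 1.728428 = -0.728428
p = -0.188443 / -0.728428 = 0.2587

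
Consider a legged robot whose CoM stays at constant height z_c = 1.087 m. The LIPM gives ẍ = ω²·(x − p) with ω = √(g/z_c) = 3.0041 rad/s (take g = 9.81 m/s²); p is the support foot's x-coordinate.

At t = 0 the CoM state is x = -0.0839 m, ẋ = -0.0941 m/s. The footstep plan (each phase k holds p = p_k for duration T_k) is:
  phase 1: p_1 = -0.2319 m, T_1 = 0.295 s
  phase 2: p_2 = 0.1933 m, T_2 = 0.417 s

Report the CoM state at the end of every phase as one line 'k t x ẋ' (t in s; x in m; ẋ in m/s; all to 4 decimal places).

phase 1: p=-0.2319, T=0.295, ωT=0.886209, cosh=1.419066, sinh=1.006851; start (x,ẋ)=(-0.083900, -0.094100) → end (x,ẋ)=(-0.053417, 0.314119)
phase 2: p=0.1933, T=0.417, ωT=1.252710, cosh=1.892772, sinh=1.607042; start (x,ẋ)=(-0.053417, 0.314119) → end (x,ẋ)=(-0.105641, -0.596523)

1 0.2950 -0.0534 0.3141
2 0.7120 -0.1056 -0.5965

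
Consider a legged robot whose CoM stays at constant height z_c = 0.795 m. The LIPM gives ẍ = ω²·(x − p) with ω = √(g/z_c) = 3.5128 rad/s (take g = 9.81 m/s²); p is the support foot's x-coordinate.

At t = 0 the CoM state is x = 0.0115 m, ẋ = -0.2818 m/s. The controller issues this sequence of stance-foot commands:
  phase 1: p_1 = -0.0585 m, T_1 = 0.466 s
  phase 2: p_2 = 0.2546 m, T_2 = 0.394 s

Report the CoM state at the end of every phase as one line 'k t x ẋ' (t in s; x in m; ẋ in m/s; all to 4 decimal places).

1 0.4660 -0.0702 -0.1436
2 0.8600 -0.5106 -2.4381

phase 1: p=-0.0585, T=0.466, ωT=1.636965, cosh=2.667058, sinh=2.472488; start (x,ẋ)=(0.011500, -0.281800) → end (x,ẋ)=(-0.070151, -0.143602)
phase 2: p=0.2546, T=0.394, ωT=1.384043, cosh=2.120784, sinh=1.870221; start (x,ẋ)=(-0.070151, -0.143602) → end (x,ẋ)=(-0.510581, -2.438071)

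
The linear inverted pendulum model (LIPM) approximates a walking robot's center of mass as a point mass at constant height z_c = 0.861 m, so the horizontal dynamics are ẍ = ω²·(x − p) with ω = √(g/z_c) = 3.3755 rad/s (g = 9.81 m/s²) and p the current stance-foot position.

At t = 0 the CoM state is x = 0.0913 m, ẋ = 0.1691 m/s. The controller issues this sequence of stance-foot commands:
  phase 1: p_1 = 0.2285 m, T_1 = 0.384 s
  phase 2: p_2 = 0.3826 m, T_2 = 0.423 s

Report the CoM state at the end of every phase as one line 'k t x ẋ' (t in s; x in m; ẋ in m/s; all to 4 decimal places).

phase 1: p=0.2285, T=0.384, ωT=1.296192, cosh=1.964461, sinh=1.690889; start (x,ẋ)=(0.091300, 0.169100) → end (x,ẋ)=(0.043683, -0.450892)
phase 2: p=0.3826, T=0.423, ωT=1.427836, cosh=2.204748, sinh=1.964921; start (x,ẋ)=(0.043683, -0.450892) → end (x,ẋ)=(-0.627096, -3.241999)

1 0.3840 0.0437 -0.4509
2 0.8070 -0.6271 -3.2420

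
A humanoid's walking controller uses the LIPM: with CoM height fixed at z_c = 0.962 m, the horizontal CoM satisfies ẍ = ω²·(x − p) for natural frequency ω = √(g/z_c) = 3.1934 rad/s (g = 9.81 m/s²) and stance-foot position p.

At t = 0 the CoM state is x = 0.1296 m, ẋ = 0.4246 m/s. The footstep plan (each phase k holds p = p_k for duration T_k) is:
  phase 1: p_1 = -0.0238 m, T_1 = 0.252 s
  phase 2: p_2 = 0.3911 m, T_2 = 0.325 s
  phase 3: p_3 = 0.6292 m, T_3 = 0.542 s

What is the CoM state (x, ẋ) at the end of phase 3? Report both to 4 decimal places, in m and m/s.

phase 1: p=-0.0238, T=0.252, ωT=0.804737, cosh=1.341657, sinh=0.894451; start (x,ẋ)=(0.129600, 0.424600) → end (x,ẋ)=(0.300938, 1.007830)
phase 2: p=0.3911, T=0.325, ωT=1.037855, cosh=1.588684, sinh=1.234471; start (x,ẋ)=(0.300938, 1.007830) → end (x,ẋ)=(0.637457, 1.245691)
phase 3: p=0.6292, T=0.542, ωT=1.730823, cosh=2.911218, sinh=2.734079; start (x,ẋ)=(0.637457, 1.245691) → end (x,ẋ)=(1.719756, 3.698570)

x = 1.7198, ẋ = 3.6986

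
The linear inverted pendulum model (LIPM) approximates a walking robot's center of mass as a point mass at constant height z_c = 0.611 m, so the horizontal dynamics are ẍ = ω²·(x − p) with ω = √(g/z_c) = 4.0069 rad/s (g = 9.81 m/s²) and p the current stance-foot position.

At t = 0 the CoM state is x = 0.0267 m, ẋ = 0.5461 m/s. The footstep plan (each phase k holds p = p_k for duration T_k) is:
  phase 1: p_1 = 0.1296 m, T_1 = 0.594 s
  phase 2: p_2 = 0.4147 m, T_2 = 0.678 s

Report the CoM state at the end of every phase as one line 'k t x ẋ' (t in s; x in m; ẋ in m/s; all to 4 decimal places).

1 0.5940 0.2989 0.7672
2 1.2720 0.9773 2.3356

phase 1: p=0.1296, T=0.594, ωT=2.380099, cosh=5.449255, sinh=5.356713; start (x,ẋ)=(0.026700, 0.546100) → end (x,ẋ)=(0.298938, 0.767212)
phase 2: p=0.4147, T=0.678, ωT=2.716678, cosh=7.598037, sinh=7.531943; start (x,ẋ)=(0.298938, 0.767212) → end (x,ẋ)=(0.977294, 2.335622)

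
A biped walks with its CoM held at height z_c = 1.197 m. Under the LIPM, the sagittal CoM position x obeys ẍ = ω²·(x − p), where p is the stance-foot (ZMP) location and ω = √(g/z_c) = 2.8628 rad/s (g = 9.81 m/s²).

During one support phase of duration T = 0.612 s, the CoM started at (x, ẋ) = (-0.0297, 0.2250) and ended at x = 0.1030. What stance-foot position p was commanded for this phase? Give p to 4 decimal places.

p = 0.0145

ωT = 2.8628·0.612 = 1.752034; cosh(ωT) = 2.969869, sinh(ωT) = 2.796448
x(T) = p + (x₀−p)·cosh(ωT) + (ẋ₀/ω)·sinh(ωT) ⇒ p·(1 − cosh) = x(T) − x₀·cosh − (ẋ₀/ω)·sinh
numerator   = 0.1030 − (-0.0297)·2.969869 − (0.2250/2.8628)·2.796448 = -0.028580
denominator = 1 − 2.969869 = -1.969869
p = -0.028580 / -1.969869 = 0.0145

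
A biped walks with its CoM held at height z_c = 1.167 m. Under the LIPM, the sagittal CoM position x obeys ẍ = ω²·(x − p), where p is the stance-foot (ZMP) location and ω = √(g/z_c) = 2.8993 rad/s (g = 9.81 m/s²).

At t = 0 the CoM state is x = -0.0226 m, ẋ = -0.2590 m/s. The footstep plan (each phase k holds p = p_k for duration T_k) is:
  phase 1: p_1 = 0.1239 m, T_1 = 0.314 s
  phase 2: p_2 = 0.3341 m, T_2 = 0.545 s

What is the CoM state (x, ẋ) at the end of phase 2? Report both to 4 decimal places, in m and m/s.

x = -1.6232, ẋ = -5.5354

phase 1: p=0.1239, T=0.314, ωT=0.910380, cosh=1.443819, sinh=1.041448; start (x,ẋ)=(-0.022600, -0.259000) → end (x,ẋ)=(-0.180654, -0.816302)
phase 2: p=0.3341, T=0.545, ωT=1.580119, cosh=2.530741, sinh=2.324790; start (x,ẋ)=(-0.180654, -0.816302) → end (x,ẋ)=(-1.623157, -5.535426)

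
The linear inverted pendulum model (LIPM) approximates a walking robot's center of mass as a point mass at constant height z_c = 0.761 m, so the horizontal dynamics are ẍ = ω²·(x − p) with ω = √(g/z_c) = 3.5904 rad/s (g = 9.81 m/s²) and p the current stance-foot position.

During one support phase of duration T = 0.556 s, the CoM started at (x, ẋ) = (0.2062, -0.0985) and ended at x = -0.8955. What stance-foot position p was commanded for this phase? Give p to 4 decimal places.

p = 0.5710

ωT = 3.5904·0.556 = 1.996262; cosh(ωT) = 3.748666, sinh(ωT) = 3.612824
x(T) = p + (x₀−p)·cosh(ωT) + (ẋ₀/ω)·sinh(ωT) ⇒ p·(1 − cosh) = x(T) − x₀·cosh − (ẋ₀/ω)·sinh
numerator   = -0.8955 − (0.2062)·3.748666 − (-0.0985/3.5904)·3.612824 = -1.569360
denominator = 1 − 3.748666 = -2.748666
p = -1.569360 / -2.748666 = 0.5710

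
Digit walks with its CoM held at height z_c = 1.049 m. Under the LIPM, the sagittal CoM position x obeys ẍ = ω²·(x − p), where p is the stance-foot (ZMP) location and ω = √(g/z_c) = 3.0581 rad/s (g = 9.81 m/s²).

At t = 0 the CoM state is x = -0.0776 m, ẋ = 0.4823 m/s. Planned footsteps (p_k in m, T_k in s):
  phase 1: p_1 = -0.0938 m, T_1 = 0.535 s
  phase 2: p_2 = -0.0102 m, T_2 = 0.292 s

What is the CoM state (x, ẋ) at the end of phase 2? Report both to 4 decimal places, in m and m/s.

phase 1: p=-0.0938, T=0.535, ωT=1.636084, cosh=2.664880, sinh=2.470139; start (x,ẋ)=(-0.077600, 0.482300) → end (x,ẋ)=(0.338942, 1.407645)
phase 2: p=-0.0102, T=0.292, ωT=0.892965, cosh=1.425900, sinh=1.016461; start (x,ẋ)=(0.338942, 1.407645) → end (x,ẋ)=(0.955520, 3.092449)

x = 0.9555, ẋ = 3.0924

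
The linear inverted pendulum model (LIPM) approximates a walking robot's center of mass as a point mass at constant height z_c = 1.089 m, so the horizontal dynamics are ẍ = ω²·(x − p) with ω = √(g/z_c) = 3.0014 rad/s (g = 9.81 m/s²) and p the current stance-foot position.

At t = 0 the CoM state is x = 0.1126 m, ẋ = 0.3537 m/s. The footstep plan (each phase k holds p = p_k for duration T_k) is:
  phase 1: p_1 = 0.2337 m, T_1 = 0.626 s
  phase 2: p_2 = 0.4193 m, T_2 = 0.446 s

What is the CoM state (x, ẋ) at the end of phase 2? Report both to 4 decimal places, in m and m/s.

phase 1: p=0.2337, T=0.626, ωT=1.878876, cosh=3.349454, sinh=3.196692; start (x,ẋ)=(0.112600, 0.353700) → end (x,ẋ)=(0.204795, 0.022802)
phase 2: p=0.4193, T=0.446, ωT=1.338624, cosh=2.038000, sinh=1.775794; start (x,ẋ)=(0.204795, 0.022802) → end (x,ẋ)=(-0.004370, -1.096812)

x = -0.0044, ẋ = -1.0968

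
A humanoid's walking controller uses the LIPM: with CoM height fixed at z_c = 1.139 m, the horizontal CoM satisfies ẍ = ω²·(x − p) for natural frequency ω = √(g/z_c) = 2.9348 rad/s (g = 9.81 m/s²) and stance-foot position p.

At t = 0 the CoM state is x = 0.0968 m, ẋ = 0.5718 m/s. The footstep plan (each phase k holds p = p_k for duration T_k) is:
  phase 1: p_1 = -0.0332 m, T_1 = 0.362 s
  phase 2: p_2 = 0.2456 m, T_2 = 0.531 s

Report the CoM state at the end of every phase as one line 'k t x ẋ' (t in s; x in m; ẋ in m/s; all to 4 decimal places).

1 0.3620 0.4255 1.4120
2 0.8930 1.7842 4.7017

phase 1: p=-0.0332, T=0.362, ωT=1.062398, cosh=1.619463, sinh=1.273837; start (x,ẋ)=(0.096800, 0.571800) → end (x,ẋ)=(0.425517, 1.412008)
phase 2: p=0.2456, T=0.531, ωT=1.558379, cosh=2.480795, sinh=2.270318; start (x,ẋ)=(0.425517, 1.412008) → end (x,ẋ)=(1.784247, 4.701679)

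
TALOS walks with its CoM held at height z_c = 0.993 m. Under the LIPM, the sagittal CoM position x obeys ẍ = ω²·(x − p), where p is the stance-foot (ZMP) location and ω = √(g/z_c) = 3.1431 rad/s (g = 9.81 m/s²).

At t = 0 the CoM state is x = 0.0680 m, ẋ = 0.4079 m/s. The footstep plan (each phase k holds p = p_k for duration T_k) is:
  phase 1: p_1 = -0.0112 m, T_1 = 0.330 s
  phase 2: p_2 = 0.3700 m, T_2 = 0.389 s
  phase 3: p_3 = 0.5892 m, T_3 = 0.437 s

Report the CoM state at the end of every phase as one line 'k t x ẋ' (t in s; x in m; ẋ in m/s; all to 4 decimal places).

phase 1: p=-0.0112, T=0.330, ωT=1.037223, cosh=1.587904, sinh=1.233467; start (x,ẋ)=(0.068000, 0.407900) → end (x,ẋ)=(0.274637, 0.954757)
phase 2: p=0.3700, T=0.389, ωT=1.222666, cosh=1.845337, sinh=1.550893; start (x,ẋ)=(0.274637, 0.954757) → end (x,ẋ)=(0.665127, 1.296991)
phase 3: p=0.5892, T=0.437, ωT=1.373535, cosh=2.101248, sinh=1.848038; start (x,ẋ)=(0.665127, 1.296991) → end (x,ẋ)=(1.511328, 3.166324)

1 0.3300 0.2746 0.9548
2 0.7190 0.6651 1.2970
3 1.1560 1.5113 3.1663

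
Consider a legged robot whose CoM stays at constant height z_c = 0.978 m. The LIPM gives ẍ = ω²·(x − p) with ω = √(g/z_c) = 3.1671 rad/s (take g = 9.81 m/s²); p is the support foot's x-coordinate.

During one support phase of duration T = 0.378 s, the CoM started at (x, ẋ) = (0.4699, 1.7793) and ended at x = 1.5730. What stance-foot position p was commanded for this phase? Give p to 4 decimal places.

p = 0.1500

ωT = 3.1671·0.378 = 1.197164; cosh(ωT) = 1.806382, sinh(ωT) = 1.504332
x(T) = p + (x₀−p)·cosh(ωT) + (ẋ₀/ω)·sinh(ωT) ⇒ p·(1 − cosh) = x(T) − x₀·cosh − (ẋ₀/ω)·sinh
numerator   = 1.5730 − (0.4699)·1.806382 − (1.7793/3.1671)·1.504332 = -0.120964
denominator = 1 − 1.806382 = -0.806382
p = -0.120964 / -0.806382 = 0.1500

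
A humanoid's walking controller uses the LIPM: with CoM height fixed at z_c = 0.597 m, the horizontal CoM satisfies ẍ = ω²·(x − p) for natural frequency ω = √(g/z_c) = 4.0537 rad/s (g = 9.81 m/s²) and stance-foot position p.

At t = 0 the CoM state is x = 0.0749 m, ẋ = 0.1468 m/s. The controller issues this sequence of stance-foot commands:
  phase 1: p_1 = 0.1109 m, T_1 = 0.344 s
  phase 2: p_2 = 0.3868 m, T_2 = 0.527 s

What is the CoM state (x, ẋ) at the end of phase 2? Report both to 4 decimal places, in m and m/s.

x = -0.7951, ẋ = -4.6503

phase 1: p=0.1109, T=0.344, ωT=1.394473, cosh=2.140406, sinh=1.892442; start (x,ẋ)=(0.074900, 0.146800) → end (x,ẋ)=(0.102378, 0.038041)
phase 2: p=0.3868, T=0.527, ωT=2.136300, cosh=4.293069, sinh=4.174978; start (x,ẋ)=(0.102378, 0.038041) → end (x,ẋ)=(-0.795064, -4.650275)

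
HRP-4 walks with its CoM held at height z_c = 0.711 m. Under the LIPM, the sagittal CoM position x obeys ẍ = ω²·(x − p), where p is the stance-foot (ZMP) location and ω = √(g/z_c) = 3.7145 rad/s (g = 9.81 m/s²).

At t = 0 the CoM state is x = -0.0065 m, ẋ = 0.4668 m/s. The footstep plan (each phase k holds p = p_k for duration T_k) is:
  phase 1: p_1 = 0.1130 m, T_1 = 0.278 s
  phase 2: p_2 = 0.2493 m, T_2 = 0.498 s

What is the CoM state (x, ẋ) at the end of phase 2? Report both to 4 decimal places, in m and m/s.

phase 1: p=0.1130, T=0.278, ωT=1.032631, cosh=1.582257, sinh=1.226188; start (x,ẋ)=(-0.006500, 0.466800) → end (x,ẋ)=(0.078015, 0.194314)
phase 2: p=0.2493, T=0.498, ωT=1.849821, cosh=3.257973, sinh=3.100708; start (x,ẋ)=(0.078015, 0.194314) → end (x,ẋ)=(-0.146537, -1.339720)

x = -0.1465, ẋ = -1.3397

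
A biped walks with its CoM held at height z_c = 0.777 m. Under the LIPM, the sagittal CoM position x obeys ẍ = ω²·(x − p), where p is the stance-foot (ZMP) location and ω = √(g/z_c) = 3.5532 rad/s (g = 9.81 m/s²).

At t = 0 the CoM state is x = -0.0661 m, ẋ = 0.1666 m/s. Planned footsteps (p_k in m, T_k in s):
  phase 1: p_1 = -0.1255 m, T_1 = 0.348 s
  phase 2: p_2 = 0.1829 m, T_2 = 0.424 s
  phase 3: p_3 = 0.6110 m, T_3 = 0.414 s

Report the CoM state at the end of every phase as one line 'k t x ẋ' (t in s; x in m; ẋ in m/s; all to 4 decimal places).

phase 1: p=-0.1255, T=0.348, ωT=1.236514, cosh=1.866991, sinh=1.576596; start (x,ẋ)=(-0.066100, 0.166600) → end (x,ẋ)=(0.059322, 0.643797)
phase 2: p=0.1829, T=0.424, ωT=1.506557, cosh=2.366422, sinh=2.144750; start (x,ẋ)=(0.059322, 0.643797) → end (x,ẋ)=(0.279064, 0.581739)
phase 3: p=0.6110, T=0.414, ωT=1.471025, cosh=2.291692, sinh=2.062002; start (x,ẋ)=(0.279064, 0.581739) → end (x,ẋ)=(0.187901, -1.098830)

1 0.3480 0.0593 0.6438
2 0.7720 0.2791 0.5817
3 1.1860 0.1879 -1.0988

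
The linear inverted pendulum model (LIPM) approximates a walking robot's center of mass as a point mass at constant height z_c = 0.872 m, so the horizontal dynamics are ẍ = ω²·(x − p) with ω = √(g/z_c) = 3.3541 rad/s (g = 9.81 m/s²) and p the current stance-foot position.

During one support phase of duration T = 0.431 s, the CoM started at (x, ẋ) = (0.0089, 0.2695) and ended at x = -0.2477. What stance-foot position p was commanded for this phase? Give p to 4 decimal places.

p = 0.3457

ωT = 3.3541·0.431 = 1.445617; cosh(ωT) = 2.240036, sinh(ωT) = 2.004435
x(T) = p + (x₀−p)·cosh(ωT) + (ẋ₀/ω)·sinh(ωT) ⇒ p·(1 − cosh) = x(T) − x₀·cosh − (ẋ₀/ω)·sinh
numerator   = -0.2477 − (0.0089)·2.240036 − (0.2695/3.3541)·2.004435 = -0.428692
denominator = 1 − 2.240036 = -1.240036
p = -0.428692 / -1.240036 = 0.3457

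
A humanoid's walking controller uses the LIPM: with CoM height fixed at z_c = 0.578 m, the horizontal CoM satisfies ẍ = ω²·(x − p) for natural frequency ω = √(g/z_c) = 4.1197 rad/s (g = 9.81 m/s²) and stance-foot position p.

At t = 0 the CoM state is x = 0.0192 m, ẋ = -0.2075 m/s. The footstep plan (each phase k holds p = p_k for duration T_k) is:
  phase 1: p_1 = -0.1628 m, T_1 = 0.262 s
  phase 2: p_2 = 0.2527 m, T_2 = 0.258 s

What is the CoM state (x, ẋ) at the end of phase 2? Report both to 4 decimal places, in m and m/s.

phase 1: p=-0.1628, T=0.262, ωT=1.079361, cosh=1.641306, sinh=1.301494; start (x,ẋ)=(0.019200, -0.207500) → end (x,ẋ)=(0.070364, 0.635270)
phase 2: p=0.2527, T=0.258, ωT=1.062883, cosh=1.620081, sinh=1.274622; start (x,ẋ)=(0.070364, 0.635270) → end (x,ẋ)=(0.153852, 0.071733)

x = 0.1539, ẋ = 0.0717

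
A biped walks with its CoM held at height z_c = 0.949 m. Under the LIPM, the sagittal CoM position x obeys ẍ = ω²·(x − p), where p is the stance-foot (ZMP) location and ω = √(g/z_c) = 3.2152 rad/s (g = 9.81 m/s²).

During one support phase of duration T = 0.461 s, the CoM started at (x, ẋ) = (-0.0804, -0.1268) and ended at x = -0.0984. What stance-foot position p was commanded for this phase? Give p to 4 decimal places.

ωT = 3.2152·0.461 = 1.482207; cosh(ωT) = 2.314894, sinh(ωT) = 2.087758
x(T) = p + (x₀−p)·cosh(ωT) + (ẋ₀/ω)·sinh(ωT) ⇒ p·(1 − cosh) = x(T) − x₀·cosh − (ẋ₀/ω)·sinh
numerator   = -0.0984 − (-0.0804)·2.314894 − (-0.1268/3.2152)·2.087758 = 0.170054
denominator = 1 − 2.314894 = -1.314894
p = 0.170054 / -1.314894 = -0.1293

p = -0.1293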